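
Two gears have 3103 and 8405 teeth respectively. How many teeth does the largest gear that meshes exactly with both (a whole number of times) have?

1

3103 = 29 · 107
8405 = 5 · 41²
Common: 1 = 1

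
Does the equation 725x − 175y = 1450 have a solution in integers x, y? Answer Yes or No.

Yes

gcd(725, 175): 725 = 4·175 + 25; 175 = 7·25 + 0 → 25
25 divides 1450, so a solution exists.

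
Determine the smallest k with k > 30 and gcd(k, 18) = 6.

18 = 6·3. Any k with gcd(k, 18) = 6 is a multiple of 6, say 6s, with s coprime to 3.
Need s > 30/6, so s ≥ 6. First s ≥ 6 with gcd(s, 3) = 1 is s = 7. Thus k = 6·7 = 42.

42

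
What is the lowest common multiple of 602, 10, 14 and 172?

6020

lcm(602, 10) = 602·10/gcd = 6020/2 = 3010
lcm(3010, 14) = 3010·14/gcd = 42140/14 = 3010
lcm(3010, 172) = 3010·172/gcd = 517720/86 = 6020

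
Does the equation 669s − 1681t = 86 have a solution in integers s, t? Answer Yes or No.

gcd(669, 1681): 1681 = 2·669 + 343; 669 = 1·343 + 326; 343 = 1·326 + 17; 326 = 19·17 + 3; 17 = 5·3 + 2; 3 = 1·2 + 1; 2 = 2·1 + 0 → 1
1 divides 86, so a solution exists.

Yes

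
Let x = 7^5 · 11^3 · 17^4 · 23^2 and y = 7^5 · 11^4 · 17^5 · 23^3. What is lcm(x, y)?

max exponent per prime: 7^5 · 11^4 · 17^5 · 23^3 = 4250979940722283153

4250979940722283153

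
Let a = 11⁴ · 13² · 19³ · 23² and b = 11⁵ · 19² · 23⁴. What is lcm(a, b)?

max exponent per prime: 11⁵ · 13² · 19³ · 23⁴ = 52242298623733361

52242298623733361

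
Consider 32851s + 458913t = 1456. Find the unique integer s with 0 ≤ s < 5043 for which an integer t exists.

3688

gcd(32851, 458913) = 91 (Euclid: 458913 = 13·32851 + 31850; 32851 = 1·31850 + 1001; 31850 = 31·1001 + 819; 1001 = 1·819 + 182; 819 = 4·182 + 91; 182 = 2·91 + 0), and 91 | 1456.
Extended Euclid: 32851·(-2291) + 458913·(164) = 91. Scale by 16: s₀ = -36656.
General solution s = s₀ + 5043k; reducing mod 5043 gives s = 3688 (and t = -264).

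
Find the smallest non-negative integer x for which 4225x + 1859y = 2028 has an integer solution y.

gcd(4225, 1859) = 169 (Euclid: 4225 = 2·1859 + 507; 1859 = 3·507 + 338; 507 = 1·338 + 169; 338 = 2·169 + 0), and 169 | 2028.
Extended Euclid: 4225·(4) + 1859·(-9) = 169. Scale by 12: x₀ = 48.
General solution x = x₀ + 11t; reducing mod 11 gives x = 4 (and y = -8).

4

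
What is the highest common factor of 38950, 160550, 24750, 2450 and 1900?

50

gcd(38950, 160550): 160550 = 4·38950 + 4750; 38950 = 8·4750 + 950; 4750 = 5·950 + 0 → 950
gcd(950, 24750): 24750 = 26·950 + 50; 950 = 19·50 + 0 → 50
gcd(50, 2450): 2450 = 49·50 + 0 → 50
gcd(50, 1900): 1900 = 38·50 + 0 → 50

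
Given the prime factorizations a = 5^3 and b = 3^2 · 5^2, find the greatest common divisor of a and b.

25

min exponent per shared prime: 5^2 = 25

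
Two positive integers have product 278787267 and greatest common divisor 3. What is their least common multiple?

92929089

Since gcd(p,q)·lcm(p,q) = pq, lcm = 278787267/3 = 92929089.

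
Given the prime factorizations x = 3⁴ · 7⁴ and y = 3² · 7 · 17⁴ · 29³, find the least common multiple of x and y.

396156565740789

max exponent per prime: 3⁴ · 7⁴ · 17⁴ · 29³ = 396156565740789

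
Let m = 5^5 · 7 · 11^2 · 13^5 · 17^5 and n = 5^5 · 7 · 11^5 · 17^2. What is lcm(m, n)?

1857260643710525178125

max exponent per prime: 5^5 · 7 · 11^5 · 13^5 · 17^5 = 1857260643710525178125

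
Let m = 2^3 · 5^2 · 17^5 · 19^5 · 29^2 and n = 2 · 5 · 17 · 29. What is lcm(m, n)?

max exponent per prime: 2^3 · 5^2 · 17^5 · 19^5 · 29^2 = 591341832937192600

591341832937192600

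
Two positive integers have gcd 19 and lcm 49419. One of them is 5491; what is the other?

171

p·q = gcd·lcm = 19·49419 = 938961, so q = 938961/5491 = 171.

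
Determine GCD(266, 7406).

Euclid: 7406 = 27·266 + 224; 266 = 1·224 + 42; 224 = 5·42 + 14; 42 = 3·14 + 0. Last nonzero remainder: 14.

14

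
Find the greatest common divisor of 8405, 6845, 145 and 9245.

5

8405 = 5 · 41²; 6845 = 5 · 37²; 145 = 5 · 29; 9245 = 5 · 43²
gcd takes min exponent of each prime: 5 = 5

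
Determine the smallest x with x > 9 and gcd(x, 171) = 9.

gcd(x, 171) = 9 forces 9 | x; write x = 9s. Then gcd(9s, 9·19) = 9·gcd(s, 19), so need gcd(s, 19) = 1.
9s > 9 gives s ≥ 2. The least s ≥ 2 coprime to 19 is 2, so x = 9·2 = 18.

18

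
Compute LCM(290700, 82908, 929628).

20753945100

290700 = 2² · 3² · 5² · 17 · 19; 82908 = 2² · 3² · 7² · 47; 929628 = 2² · 3² · 7² · 17 · 31
lcm takes max exponent of each prime: 2² · 3² · 5² · 7² · 17 · 19 · 31 · 47 = 20753945100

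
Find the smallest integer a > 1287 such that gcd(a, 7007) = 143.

1430

7007 = 143·49. Any a with gcd(a, 7007) = 143 is a multiple of 143, say 143s, with s coprime to 49.
Need s > 1287/143, so s ≥ 10. First s ≥ 10 with gcd(s, 49) = 1 is s = 10. Thus a = 143·10 = 1430.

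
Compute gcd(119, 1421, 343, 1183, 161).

7

gcd(119, 1421): 1421 = 11·119 + 112; 119 = 1·112 + 7; 112 = 16·7 + 0 → 7
gcd(7, 343): 343 = 49·7 + 0 → 7
gcd(7, 1183): 1183 = 169·7 + 0 → 7
gcd(7, 161): 161 = 23·7 + 0 → 7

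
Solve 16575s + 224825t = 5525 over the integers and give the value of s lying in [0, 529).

353

Reduce mod 224825: 16575s ≡ 5525 (mod 224825). With g = gcd(16575, 224825) = 425 dividing 5525, divide through: 39s ≡ 13 (mod 529).
Since gcd(39, 529) = 1, s ≡ 13·(39)⁻¹ ≡ 353 (mod 529). Smallest non-negative: 353.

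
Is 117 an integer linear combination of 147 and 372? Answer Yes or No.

Yes

By Bézout, 147u − 372v = 117 has integer solutions iff gcd(147, 372) | 117.
Euclid: 372 = 2·147 + 78; 147 = 1·78 + 69; 78 = 1·69 + 9; 69 = 7·9 + 6; 9 = 1·6 + 3; 6 = 2·3 + 0. gcd = 3; 117 mod 3 = 0. Yes.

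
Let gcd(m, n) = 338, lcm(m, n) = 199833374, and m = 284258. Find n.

m·n = gcd·lcm = 338·199833374 = 67543680412, so n = 67543680412/284258 = 237614.

237614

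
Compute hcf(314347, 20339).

314347 = 11 · 17 · 41²
20339 = 11 · 43²
Common: 11 = 11

11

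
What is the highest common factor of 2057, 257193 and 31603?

17

gcd(2057, 257193): 257193 = 125·2057 + 68; 2057 = 30·68 + 17; 68 = 4·17 + 0 → 17
gcd(17, 31603): 31603 = 1859·17 + 0 → 17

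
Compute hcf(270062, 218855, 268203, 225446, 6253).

gcd(270062, 218855): 270062 = 1·218855 + 51207; 218855 = 4·51207 + 14027; 51207 = 3·14027 + 9126; 14027 = 1·9126 + 4901; 9126 = 1·4901 + 4225; 4901 = 1·4225 + 676; 4225 = 6·676 + 169; 676 = 4·169 + 0 → 169
gcd(169, 268203): 268203 = 1587·169 + 0 → 169
gcd(169, 225446): 225446 = 1334·169 + 0 → 169
gcd(169, 6253): 6253 = 37·169 + 0 → 169

169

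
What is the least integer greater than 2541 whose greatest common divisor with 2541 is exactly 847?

gcd(k, 2541) = 847 forces 847 | k; write k = 847s. Then gcd(847s, 847·3) = 847·gcd(s, 3), so need gcd(s, 3) = 1.
847s > 2541 gives s ≥ 4. The least s ≥ 4 coprime to 3 is 4, so k = 847·4 = 3388.

3388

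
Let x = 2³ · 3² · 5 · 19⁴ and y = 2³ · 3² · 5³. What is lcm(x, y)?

1172889000

max exponent per prime: 2³ · 3² · 5³ · 19⁴ = 1172889000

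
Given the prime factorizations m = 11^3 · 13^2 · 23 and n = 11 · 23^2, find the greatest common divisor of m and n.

min exponent per shared prime: 11 · 23 = 253

253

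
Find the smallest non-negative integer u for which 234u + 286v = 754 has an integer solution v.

Euclid: 286 = 1·234 + 52; 234 = 4·52 + 26; 52 = 2·26 + 0 → gcd = 26; 754 = 26·29.
Back-substitution yields 234·(5) + 286·(-4) = 26, so one solution is u = 5·29 = 145, v = -4·29 = -116.
Solutions in u differ by 286/26 = 11; the one in [0, 11) is 145 mod 11 = 2.

2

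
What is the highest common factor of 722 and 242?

2

722 = 2 · 19²
242 = 2 · 11²
Common: 2 = 2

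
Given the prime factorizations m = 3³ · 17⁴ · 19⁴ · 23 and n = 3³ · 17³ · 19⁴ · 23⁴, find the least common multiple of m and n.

max exponent per prime: 3³ · 17⁴ · 19⁴ · 23⁴ = 82240396890705387

82240396890705387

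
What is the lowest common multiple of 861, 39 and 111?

lcm(861, 39) = 861·39/gcd = 33579/3 = 11193
lcm(11193, 111) = 11193·111/gcd = 1242423/3 = 414141

414141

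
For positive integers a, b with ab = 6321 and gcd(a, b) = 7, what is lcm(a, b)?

903

For any two positive integers, gcd × lcm equals their product. Hence lcm = 6321 / 7 = 903.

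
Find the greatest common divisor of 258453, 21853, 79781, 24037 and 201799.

gcd(258453, 21853): 258453 = 11·21853 + 18070; 21853 = 1·18070 + 3783; 18070 = 4·3783 + 2938; 3783 = 1·2938 + 845; 2938 = 3·845 + 403; 845 = 2·403 + 39; 403 = 10·39 + 13; 39 = 3·13 + 0 → 13
gcd(13, 79781): 79781 = 6137·13 + 0 → 13
gcd(13, 24037): 24037 = 1849·13 + 0 → 13
gcd(13, 201799): 201799 = 15523·13 + 0 → 13

13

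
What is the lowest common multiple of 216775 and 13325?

gcd first: 216775 = 16·13325 + 3575; 13325 = 3·3575 + 2600; 3575 = 1·2600 + 975; 2600 = 2·975 + 650; 975 = 1·650 + 325; 650 = 2·325 + 0 → gcd = 325
lcm = 216775·13325/gcd = 2888526875/325 = 8887775

8887775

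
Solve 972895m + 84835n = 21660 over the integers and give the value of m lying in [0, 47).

39

Euclid: 972895 = 11·84835 + 39710; 84835 = 2·39710 + 5415; 39710 = 7·5415 + 1805; 5415 = 3·1805 + 0 → gcd = 1805; 21660 = 1805·12.
Back-substitution yields 972895·(15) + 84835·(-172) = 1805, so one solution is m = 15·12 = 180, n = -172·12 = -2064.
Solutions in m differ by 84835/1805 = 47; the one in [0, 47) is 180 mod 47 = 39.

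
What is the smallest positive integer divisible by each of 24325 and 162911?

gcd first: 162911 = 6·24325 + 16961; 24325 = 1·16961 + 7364; 16961 = 2·7364 + 2233; 7364 = 3·2233 + 665; 2233 = 3·665 + 238; 665 = 2·238 + 189; 238 = 1·189 + 49; 189 = 3·49 + 42; 49 = 1·42 + 7; 42 = 6·7 + 0 → gcd = 7
lcm = 24325·162911/gcd = 3962810075/7 = 566115725

566115725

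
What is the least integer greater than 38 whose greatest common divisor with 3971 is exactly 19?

gcd(t, 3971) = 19 forces 19 | t; write t = 19s. Then gcd(19s, 19·209) = 19·gcd(s, 209), so need gcd(s, 209) = 1.
19s > 38 gives s ≥ 3. The least s ≥ 3 coprime to 209 is 3, so t = 19·3 = 57.

57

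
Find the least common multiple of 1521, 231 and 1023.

lcm(1521, 231) = 1521·231/gcd = 351351/3 = 117117
lcm(117117, 1023) = 117117·1023/gcd = 119810691/33 = 3630627

3630627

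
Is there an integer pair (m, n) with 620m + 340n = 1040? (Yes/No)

gcd(620, 340): 620 = 1·340 + 280; 340 = 1·280 + 60; 280 = 4·60 + 40; 60 = 1·40 + 20; 40 = 2·20 + 0 → 20
20 divides 1040, so a solution exists.

Yes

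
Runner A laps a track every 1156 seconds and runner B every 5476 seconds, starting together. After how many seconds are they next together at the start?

1156 = 2² · 17²; 5476 = 2² · 37²
max exponents: 2² · 17² · 37² = 1582564

1582564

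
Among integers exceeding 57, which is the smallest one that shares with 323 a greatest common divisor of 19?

76

323 = 19·17. Any a with gcd(a, 323) = 19 is a multiple of 19, say 19s, with s coprime to 17.
Need s > 57/19, so s ≥ 4. First s ≥ 4 with gcd(s, 17) = 1 is s = 4. Thus a = 19·4 = 76.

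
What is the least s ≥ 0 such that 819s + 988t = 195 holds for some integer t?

69

Euclid: 988 = 1·819 + 169; 819 = 4·169 + 143; 169 = 1·143 + 26; 143 = 5·26 + 13; 26 = 2·13 + 0 → gcd = 13; 195 = 13·15.
Back-substitution yields 819·(35) + 988·(-29) = 13, so one solution is s = 35·15 = 525, t = -29·15 = -435.
Solutions in s differ by 988/13 = 76; the one in [0, 76) is 525 mod 76 = 69.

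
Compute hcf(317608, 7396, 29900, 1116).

4

gcd(317608, 7396): 317608 = 42·7396 + 6976; 7396 = 1·6976 + 420; 6976 = 16·420 + 256; 420 = 1·256 + 164; 256 = 1·164 + 92; 164 = 1·92 + 72; 92 = 1·72 + 20; 72 = 3·20 + 12; 20 = 1·12 + 8; 12 = 1·8 + 4; 8 = 2·4 + 0 → 4
gcd(4, 29900): 29900 = 7475·4 + 0 → 4
gcd(4, 1116): 1116 = 279·4 + 0 → 4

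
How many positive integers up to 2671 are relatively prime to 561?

Prime factors of 561: 3, 11, 17. Count integers ≤ 2671 divisible by none of them.
By inclusion–exclusion: 2671 − ⌊2671/3⌋ − ⌊2671/11⌋ − ⌊2671/17⌋ + ⌊2671/33⌋ + ⌊2671/51⌋ + ⌊2671/187⌋ − ⌊2671/561⌋ = 1524.

1524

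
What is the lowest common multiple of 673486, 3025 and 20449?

673486 = 2 · 11⁴ · 23; 3025 = 5² · 11²; 20449 = 11² · 13²
lcm takes max exponent of each prime: 2 · 5² · 11⁴ · 13² · 23 = 2845478350

2845478350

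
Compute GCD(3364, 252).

Euclid: 3364 = 13·252 + 88; 252 = 2·88 + 76; 88 = 1·76 + 12; 76 = 6·12 + 4; 12 = 3·4 + 0. Last nonzero remainder: 4.

4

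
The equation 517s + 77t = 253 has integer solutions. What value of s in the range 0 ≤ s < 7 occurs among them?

6

Euclid: 517 = 6·77 + 55; 77 = 1·55 + 22; 55 = 2·22 + 11; 22 = 2·11 + 0 → gcd = 11; 253 = 11·23.
Back-substitution yields 517·(3) + 77·(-20) = 11, so one solution is s = 3·23 = 69, t = -20·23 = -460.
Solutions in s differ by 77/11 = 7; the one in [0, 7) is 69 mod 7 = 6.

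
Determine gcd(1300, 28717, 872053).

gcd(1300, 28717): 28717 = 22·1300 + 117; 1300 = 11·117 + 13; 117 = 9·13 + 0 → 13
gcd(13, 872053): 872053 = 67081·13 + 0 → 13

13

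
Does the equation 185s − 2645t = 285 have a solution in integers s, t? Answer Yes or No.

gcd(185, 2645): 2645 = 14·185 + 55; 185 = 3·55 + 20; 55 = 2·20 + 15; 20 = 1·15 + 5; 15 = 3·5 + 0 → 5
5 divides 285, so a solution exists.

Yes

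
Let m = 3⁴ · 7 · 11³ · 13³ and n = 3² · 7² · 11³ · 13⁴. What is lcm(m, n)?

max exponent per prime: 3⁴ · 7² · 11³ · 13⁴ = 150880308579

150880308579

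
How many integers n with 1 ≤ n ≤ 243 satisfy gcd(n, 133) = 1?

Prime factors of 133: 7, 19. Count integers ≤ 243 divisible by none of them.
By inclusion–exclusion: 243 − ⌊243/7⌋ − ⌊243/19⌋ + ⌊243/133⌋ = 198.

198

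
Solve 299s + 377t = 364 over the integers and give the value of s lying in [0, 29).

5

gcd(299, 377) = 13 (Euclid: 377 = 1·299 + 78; 299 = 3·78 + 65; 78 = 1·65 + 13; 65 = 5·13 + 0), and 13 | 364.
Extended Euclid: 299·(-5) + 377·(4) = 13. Scale by 28: s₀ = -140.
General solution s = s₀ + 29k; reducing mod 29 gives s = 5 (and t = -3).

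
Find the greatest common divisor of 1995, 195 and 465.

1995 = 3 · 5 · 7 · 19; 195 = 3 · 5 · 13; 465 = 3 · 5 · 31
gcd takes min exponent of each prime: 3 · 5 = 15

15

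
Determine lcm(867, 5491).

16473

gcd first: 5491 = 6·867 + 289; 867 = 3·289 + 0 → gcd = 289
lcm = 867·5491/gcd = 4760697/289 = 16473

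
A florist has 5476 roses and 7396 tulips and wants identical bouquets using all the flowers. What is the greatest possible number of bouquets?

4

5476 = 2² · 37²
7396 = 2² · 43²
Common: 2² = 4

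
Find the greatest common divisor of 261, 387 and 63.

gcd(261, 387): 387 = 1·261 + 126; 261 = 2·126 + 9; 126 = 14·9 + 0 → 9
gcd(9, 63): 63 = 7·9 + 0 → 9

9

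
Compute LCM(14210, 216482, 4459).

2856479990

14210 = 2 · 5 · 7² · 29; 216482 = 2 · 7² · 47²; 4459 = 7³ · 13
lcm takes max exponent of each prime: 2 · 5 · 7³ · 13 · 29 · 47² = 2856479990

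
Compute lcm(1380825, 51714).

gcd first: 1380825 = 26·51714 + 36261; 51714 = 1·36261 + 15453; 36261 = 2·15453 + 5355; 15453 = 2·5355 + 4743; 5355 = 1·4743 + 612; 4743 = 7·612 + 459; 612 = 1·459 + 153; 459 = 3·153 + 0 → gcd = 153
lcm = 1380825·51714/gcd = 71407984050/153 = 466718850

466718850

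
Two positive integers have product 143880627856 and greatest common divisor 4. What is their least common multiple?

35970156964

gcd·lcm = product, so lcm = 143880627856/4 = 35970156964.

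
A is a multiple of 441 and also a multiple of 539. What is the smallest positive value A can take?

441 = 3² · 7²; 539 = 7² · 11
max exponents: 3² · 7² · 11 = 4851

4851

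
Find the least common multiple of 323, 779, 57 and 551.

1152141

323 = 17 · 19; 779 = 19 · 41; 57 = 3 · 19; 551 = 19 · 29
lcm takes max exponent of each prime: 3 · 17 · 19 · 29 · 41 = 1152141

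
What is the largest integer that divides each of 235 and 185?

5

Euclid: 235 = 1·185 + 50; 185 = 3·50 + 35; 50 = 1·35 + 15; 35 = 2·15 + 5; 15 = 3·5 + 0. Last nonzero remainder: 5.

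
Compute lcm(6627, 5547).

12253323

gcd first: 6627 = 1·5547 + 1080; 5547 = 5·1080 + 147; 1080 = 7·147 + 51; 147 = 2·51 + 45; 51 = 1·45 + 6; 45 = 7·6 + 3; 6 = 2·3 + 0 → gcd = 3
lcm = 6627·5547/gcd = 36759969/3 = 12253323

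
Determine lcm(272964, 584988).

272964 = 2² · 3 · 23² · 43; 584988 = 2² · 3 · 29 · 41²
max exponents: 2² · 3 · 23² · 29 · 41² · 43 = 13306722036

13306722036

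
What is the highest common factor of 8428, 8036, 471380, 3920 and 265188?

196

gcd(8428, 8036): 8428 = 1·8036 + 392; 8036 = 20·392 + 196; 392 = 2·196 + 0 → 196
gcd(196, 471380): 471380 = 2405·196 + 0 → 196
gcd(196, 3920): 3920 = 20·196 + 0 → 196
gcd(196, 265188): 265188 = 1353·196 + 0 → 196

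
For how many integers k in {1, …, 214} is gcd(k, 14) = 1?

14 = 2·7. Inclusion–exclusion on these primes:
214 − ⌊214/2⌋ − ⌊214/7⌋ + ⌊214/14⌋ = 92

92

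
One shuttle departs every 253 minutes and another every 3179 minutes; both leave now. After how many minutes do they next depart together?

253 = 11 · 23; 3179 = 11 · 17²
max exponents: 11 · 17² · 23 = 73117

73117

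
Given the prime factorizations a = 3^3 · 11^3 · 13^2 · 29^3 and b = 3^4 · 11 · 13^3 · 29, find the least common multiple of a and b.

5776797246363

max exponent per prime: 3^4 · 11^3 · 13^3 · 29^3 = 5776797246363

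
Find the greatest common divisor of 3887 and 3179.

Euclid: 3887 = 1·3179 + 708; 3179 = 4·708 + 347; 708 = 2·347 + 14; 347 = 24·14 + 11; 14 = 1·11 + 3; 11 = 3·3 + 2; 3 = 1·2 + 1; 2 = 2·1 + 0. Last nonzero remainder: 1.

1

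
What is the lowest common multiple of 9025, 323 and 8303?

3528775

lcm(9025, 323) = 9025·323/gcd = 2915075/19 = 153425
lcm(153425, 8303) = 153425·8303/gcd = 1273887775/361 = 3528775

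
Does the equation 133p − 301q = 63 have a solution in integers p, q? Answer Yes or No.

By Bézout, 133p − 301q = 63 has integer solutions iff gcd(133, 301) | 63.
Euclid: 301 = 2·133 + 35; 133 = 3·35 + 28; 35 = 1·28 + 7; 28 = 4·7 + 0. gcd = 7; 63 mod 7 = 0. Yes.

Yes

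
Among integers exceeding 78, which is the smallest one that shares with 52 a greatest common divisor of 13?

Multiples of 13 above 78: 13·7, 13·8, … . Need the cofactor coprime to 52/13 = 4.
Checking s = 7, 8, … the first with gcd(s, 4) = 1 is s = 7, giving 91.

91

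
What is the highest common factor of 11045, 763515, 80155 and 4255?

5

gcd(11045, 763515): 763515 = 69·11045 + 1410; 11045 = 7·1410 + 1175; 1410 = 1·1175 + 235; 1175 = 5·235 + 0 → 235
gcd(235, 80155): 80155 = 341·235 + 20; 235 = 11·20 + 15; 20 = 1·15 + 5; 15 = 3·5 + 0 → 5
gcd(5, 4255): 4255 = 851·5 + 0 → 5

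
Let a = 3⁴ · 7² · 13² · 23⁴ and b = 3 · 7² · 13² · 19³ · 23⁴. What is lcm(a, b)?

max exponent per prime: 3⁴ · 7² · 13² · 19³ · 23⁴ = 1287478396517859

1287478396517859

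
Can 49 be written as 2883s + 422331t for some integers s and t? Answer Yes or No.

No

By Bézout, 2883s + 422331t = 49 has integer solutions iff gcd(2883, 422331) | 49.
Euclid: 422331 = 146·2883 + 1413; 2883 = 2·1413 + 57; 1413 = 24·57 + 45; 57 = 1·45 + 12; 45 = 3·12 + 9; 12 = 1·9 + 3; 9 = 3·3 + 0. gcd = 3; 49 mod 3 = 1. No.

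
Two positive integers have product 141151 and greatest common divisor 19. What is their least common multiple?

For any two positive integers, gcd × lcm equals their product. Hence lcm = 141151 / 19 = 7429.

7429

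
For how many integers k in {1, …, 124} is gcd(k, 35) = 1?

86

35 = 5·7. Inclusion–exclusion on these primes:
124 − ⌊124/5⌋ − ⌊124/7⌋ + ⌊124/35⌋ = 86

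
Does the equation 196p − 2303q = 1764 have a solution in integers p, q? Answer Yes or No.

gcd(196, 2303): 2303 = 11·196 + 147; 196 = 1·147 + 49; 147 = 3·49 + 0 → 49
49 divides 1764, so a solution exists.

Yes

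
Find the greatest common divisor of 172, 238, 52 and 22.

gcd(172, 238): 238 = 1·172 + 66; 172 = 2·66 + 40; 66 = 1·40 + 26; 40 = 1·26 + 14; 26 = 1·14 + 12; 14 = 1·12 + 2; 12 = 6·2 + 0 → 2
gcd(2, 52): 52 = 26·2 + 0 → 2
gcd(2, 22): 22 = 11·2 + 0 → 2

2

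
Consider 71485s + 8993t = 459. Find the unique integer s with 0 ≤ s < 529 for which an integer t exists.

528

Euclid: 71485 = 7·8993 + 8534; 8993 = 1·8534 + 459; 8534 = 18·459 + 272; 459 = 1·272 + 187; 272 = 1·187 + 85; 187 = 2·85 + 17; 85 = 5·17 + 0 → gcd = 17; 459 = 17·27.
Back-substitution yields 71485·(-98) + 8993·(779) = 17, so one solution is s = -98·27 = -2646, t = 779·27 = 21033.
Solutions in s differ by 8993/17 = 529; the one in [0, 529) is -2646 mod 529 = 528.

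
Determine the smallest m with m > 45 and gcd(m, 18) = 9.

63

Multiples of 9 above 45: 9·6, 9·7, … . Need the cofactor coprime to 18/9 = 2.
Checking s = 6, 7, … the first with gcd(s, 2) = 1 is s = 7, giving 63.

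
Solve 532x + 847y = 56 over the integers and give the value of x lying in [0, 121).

Euclid: 847 = 1·532 + 315; 532 = 1·315 + 217; 315 = 1·217 + 98; 217 = 2·98 + 21; 98 = 4·21 + 14; 21 = 1·14 + 7; 14 = 2·7 + 0 → gcd = 7; 56 = 7·8.
Back-substitution yields 532·(43) + 847·(-27) = 7, so one solution is x = 43·8 = 344, y = -27·8 = -216.
Solutions in x differ by 847/7 = 121; the one in [0, 121) is 344 mod 121 = 102.

102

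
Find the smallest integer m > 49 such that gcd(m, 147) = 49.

98

gcd(m, 147) = 49 forces 49 | m; write m = 49s. Then gcd(49s, 49·3) = 49·gcd(s, 3), so need gcd(s, 3) = 1.
49s > 49 gives s ≥ 2. The least s ≥ 2 coprime to 3 is 2, so m = 49·2 = 98.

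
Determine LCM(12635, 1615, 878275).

12635 = 5 · 7 · 19²; 1615 = 5 · 17 · 19; 878275 = 5² · 19 · 43²
lcm takes max exponent of each prime: 5² · 7 · 17 · 19² · 43² = 1985779775

1985779775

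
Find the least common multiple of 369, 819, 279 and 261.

30187521

369 = 3² · 41; 819 = 3² · 7 · 13; 279 = 3² · 31; 261 = 3² · 29
lcm takes max exponent of each prime: 3² · 7 · 13 · 29 · 31 · 41 = 30187521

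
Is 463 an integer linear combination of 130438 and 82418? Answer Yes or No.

By Bézout, 130438u − 82418v = 463 has integer solutions iff gcd(130438, 82418) | 463.
Euclid: 130438 = 1·82418 + 48020; 82418 = 1·48020 + 34398; 48020 = 1·34398 + 13622; 34398 = 2·13622 + 7154; 13622 = 1·7154 + 6468; 7154 = 1·6468 + 686; 6468 = 9·686 + 294; 686 = 2·294 + 98; 294 = 3·98 + 0. gcd = 98; 463 mod 98 = 71. No.

No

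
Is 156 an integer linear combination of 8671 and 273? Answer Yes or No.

By Bézout, 8671x − 273y = 156 has integer solutions iff gcd(8671, 273) | 156.
Euclid: 8671 = 31·273 + 208; 273 = 1·208 + 65; 208 = 3·65 + 13; 65 = 5·13 + 0. gcd = 13; 156 mod 13 = 0. Yes.

Yes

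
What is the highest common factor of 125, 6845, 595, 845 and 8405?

gcd(125, 6845): 6845 = 54·125 + 95; 125 = 1·95 + 30; 95 = 3·30 + 5; 30 = 6·5 + 0 → 5
gcd(5, 595): 595 = 119·5 + 0 → 5
gcd(5, 845): 845 = 169·5 + 0 → 5
gcd(5, 8405): 8405 = 1681·5 + 0 → 5

5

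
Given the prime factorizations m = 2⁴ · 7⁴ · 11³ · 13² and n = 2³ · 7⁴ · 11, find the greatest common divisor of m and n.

min exponent per shared prime: 2³ · 7⁴ · 11 = 211288

211288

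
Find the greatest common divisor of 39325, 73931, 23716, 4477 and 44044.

121

gcd(39325, 73931): 73931 = 1·39325 + 34606; 39325 = 1·34606 + 4719; 34606 = 7·4719 + 1573; 4719 = 3·1573 + 0 → 1573
gcd(1573, 23716): 23716 = 15·1573 + 121; 1573 = 13·121 + 0 → 121
gcd(121, 4477): 4477 = 37·121 + 0 → 121
gcd(121, 44044): 44044 = 364·121 + 0 → 121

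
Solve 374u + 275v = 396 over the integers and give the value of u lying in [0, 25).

4

Euclid: 374 = 1·275 + 99; 275 = 2·99 + 77; 99 = 1·77 + 22; 77 = 3·22 + 11; 22 = 2·11 + 0 → gcd = 11; 396 = 11·36.
Back-substitution yields 374·(-11) + 275·(15) = 11, so one solution is u = -11·36 = -396, v = 15·36 = 540.
Solutions in u differ by 275/11 = 25; the one in [0, 25) is -396 mod 25 = 4.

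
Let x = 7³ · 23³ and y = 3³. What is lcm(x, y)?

max exponent per prime: 3³ · 7³ · 23³ = 112678587

112678587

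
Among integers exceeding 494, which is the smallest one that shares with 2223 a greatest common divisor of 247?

gcd(t, 2223) = 247 forces 247 | t; write t = 247s. Then gcd(247s, 247·9) = 247·gcd(s, 9), so need gcd(s, 9) = 1.
247s > 494 gives s ≥ 3. The least s ≥ 3 coprime to 9 is 4, so t = 247·4 = 988.

988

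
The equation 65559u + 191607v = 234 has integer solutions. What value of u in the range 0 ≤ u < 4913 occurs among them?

1663

Euclid: 191607 = 2·65559 + 60489; 65559 = 1·60489 + 5070; 60489 = 11·5070 + 4719; 5070 = 1·4719 + 351; 4719 = 13·351 + 156; 351 = 2·156 + 39; 156 = 4·39 + 0 → gcd = 39; 234 = 39·6.
Back-substitution yields 65559·(1096) + 191607·(-375) = 39, so one solution is u = 1096·6 = 6576, v = -375·6 = -2250.
Solutions in u differ by 191607/39 = 4913; the one in [0, 4913) is 6576 mod 4913 = 1663.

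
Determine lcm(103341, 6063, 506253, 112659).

28159964805707889

103341 = 3 · 7² · 19 · 37; 6063 = 3 · 43 · 47; 506253 = 3 · 11 · 23² · 29; 112659 = 3 · 17 · 47²
lcm takes max exponent of each prime: 3 · 7² · 11 · 17 · 19 · 23² · 29 · 37 · 43 · 47² = 28159964805707889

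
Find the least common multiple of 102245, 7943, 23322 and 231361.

907867504830

102245 = 5 · 11² · 13²; 7943 = 13² · 47; 23322 = 2 · 3 · 13² · 23; 231361 = 13² · 37²
lcm takes max exponent of each prime: 2 · 3 · 5 · 11² · 13² · 23 · 37² · 47 = 907867504830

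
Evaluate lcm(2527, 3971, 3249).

2527 = 7 · 19²; 3971 = 11 · 19²; 3249 = 3² · 19²
lcm takes max exponent of each prime: 3² · 7 · 11 · 19² = 250173

250173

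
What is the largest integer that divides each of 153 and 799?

17

153 = 3² · 17
799 = 17 · 47
Common: 17 = 17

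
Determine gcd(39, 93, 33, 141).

gcd(39, 93): 93 = 2·39 + 15; 39 = 2·15 + 9; 15 = 1·9 + 6; 9 = 1·6 + 3; 6 = 2·3 + 0 → 3
gcd(3, 33): 33 = 11·3 + 0 → 3
gcd(3, 141): 141 = 47·3 + 0 → 3

3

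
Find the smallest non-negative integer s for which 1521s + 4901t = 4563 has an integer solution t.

Reduce mod 4901: 1521s ≡ 4563 (mod 4901). With g = gcd(1521, 4901) = 169 dividing 4563, divide through: 9s ≡ 27 (mod 29).
Since gcd(9, 29) = 1, s ≡ 27·(9)⁻¹ ≡ 3 (mod 29). Smallest non-negative: 3.

3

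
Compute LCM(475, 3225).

61275

475 = 5² · 19; 3225 = 3 · 5² · 43
max exponents: 3 · 5² · 19 · 43 = 61275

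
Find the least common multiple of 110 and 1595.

gcd first: 1595 = 14·110 + 55; 110 = 2·55 + 0 → gcd = 55
lcm = 110·1595/gcd = 175450/55 = 3190

3190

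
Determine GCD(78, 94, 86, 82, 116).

78 = 2 · 3 · 13; 94 = 2 · 47; 86 = 2 · 43; 82 = 2 · 41; 116 = 2² · 29
gcd takes min exponent of each prime: 2 = 2

2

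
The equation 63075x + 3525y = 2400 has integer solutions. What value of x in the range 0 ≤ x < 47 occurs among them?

3

Reduce mod 3525: 63075x ≡ 2400 (mod 3525). With g = gcd(63075, 3525) = 75 dividing 2400, divide through: 841x ≡ 32 (mod 47).
Since gcd(841, 47) = 1, x ≡ 32·(841)⁻¹ ≡ 3 (mod 47). Smallest non-negative: 3.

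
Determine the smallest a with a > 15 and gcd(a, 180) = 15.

75

180 = 15·12. Any a with gcd(a, 180) = 15 is a multiple of 15, say 15s, with s coprime to 12.
Need s > 15/15, so s ≥ 2. First s ≥ 2 with gcd(s, 12) = 1 is s = 5. Thus a = 15·5 = 75.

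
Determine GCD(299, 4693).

13

299 = 13 · 23
4693 = 13 · 19²
Common: 13 = 13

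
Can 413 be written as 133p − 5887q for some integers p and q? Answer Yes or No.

By Bézout, 133p − 5887q = 413 has integer solutions iff gcd(133, 5887) | 413.
Euclid: 5887 = 44·133 + 35; 133 = 3·35 + 28; 35 = 1·28 + 7; 28 = 4·7 + 0. gcd = 7; 413 mod 7 = 0. Yes.

Yes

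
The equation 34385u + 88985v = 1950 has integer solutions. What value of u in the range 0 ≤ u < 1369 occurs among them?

gcd(34385, 88985) = 65 (Euclid: 88985 = 2·34385 + 20215; 34385 = 1·20215 + 14170; 20215 = 1·14170 + 6045; 14170 = 2·6045 + 2080; 6045 = 2·2080 + 1885; 2080 = 1·1885 + 195; 1885 = 9·195 + 130; 195 = 1·130 + 65; 130 = 2·65 + 0), and 65 | 1950.
Extended Euclid: 34385·(471) + 88985·(-182) = 65. Scale by 30: u₀ = 14130.
General solution u = u₀ + 1369t; reducing mod 1369 gives u = 440 (and v = -170).

440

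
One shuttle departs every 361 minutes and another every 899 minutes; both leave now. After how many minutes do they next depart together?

361 = 19²; 899 = 29 · 31
max exponents: 19² · 29 · 31 = 324539

324539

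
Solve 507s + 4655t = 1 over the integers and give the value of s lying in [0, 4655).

2378

Reduce mod 4655: 507s ≡ 1 (mod 4655). With g = gcd(507, 4655) = 1 dividing 1, divide through: 507s ≡ 1 (mod 4655).
Since gcd(507, 4655) = 1, s ≡ 1·(507)⁻¹ ≡ 2378 (mod 4655). Smallest non-negative: 2378.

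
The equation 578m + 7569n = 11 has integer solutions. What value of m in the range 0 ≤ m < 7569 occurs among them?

3025

Reduce mod 7569: 578m ≡ 11 (mod 7569). With g = gcd(578, 7569) = 1 dividing 11, divide through: 578m ≡ 11 (mod 7569).
Since gcd(578, 7569) = 1, m ≡ 11·(578)⁻¹ ≡ 3025 (mod 7569). Smallest non-negative: 3025.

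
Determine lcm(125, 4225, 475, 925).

14850875

lcm(125, 4225) = 125·4225/gcd = 528125/25 = 21125
lcm(21125, 475) = 21125·475/gcd = 10034375/25 = 401375
lcm(401375, 925) = 401375·925/gcd = 371271875/25 = 14850875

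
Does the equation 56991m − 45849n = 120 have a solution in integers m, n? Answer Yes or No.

gcd(56991, 45849): 56991 = 1·45849 + 11142; 45849 = 4·11142 + 1281; 11142 = 8·1281 + 894; 1281 = 1·894 + 387; 894 = 2·387 + 120; 387 = 3·120 + 27; 120 = 4·27 + 12; 27 = 2·12 + 3; 12 = 4·3 + 0 → 3
3 divides 120, so a solution exists.

Yes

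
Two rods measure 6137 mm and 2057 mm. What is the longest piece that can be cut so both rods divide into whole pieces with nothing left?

17

6137 = 17 · 19²
2057 = 11² · 17
Common: 17 = 17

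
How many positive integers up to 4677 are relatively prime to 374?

2001

374 = 2·11·17. Inclusion–exclusion on these primes:
4677 − ⌊4677/2⌋ − ⌊4677/11⌋ − ⌊4677/17⌋ + ⌊4677/22⌋ + ⌊4677/34⌋ + ⌊4677/187⌋ − ⌊4677/374⌋ = 2001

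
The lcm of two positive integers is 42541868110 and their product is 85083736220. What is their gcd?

2

From gcd × lcm = mn: gcd = 85083736220 / 42541868110 = 2.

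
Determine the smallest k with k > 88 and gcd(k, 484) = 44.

132

Multiples of 44 above 88: 44·3, 44·4, … . Need the cofactor coprime to 484/44 = 11.
Checking s = 3, 4, … the first with gcd(s, 11) = 1 is s = 3, giving 132.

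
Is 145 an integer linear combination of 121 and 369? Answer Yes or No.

Yes

By Bézout, 121p − 369q = 145 has integer solutions iff gcd(121, 369) | 145.
Euclid: 369 = 3·121 + 6; 121 = 20·6 + 1; 6 = 6·1 + 0. gcd = 1; 145 mod 1 = 0. Yes.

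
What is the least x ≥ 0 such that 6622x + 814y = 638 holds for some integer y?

28

gcd(6622, 814) = 22 (Euclid: 6622 = 8·814 + 110; 814 = 7·110 + 44; 110 = 2·44 + 22; 44 = 2·22 + 0), and 22 | 638.
Extended Euclid: 6622·(15) + 814·(-122) = 22. Scale by 29: x₀ = 435.
General solution x = x₀ + 37t; reducing mod 37 gives x = 28 (and y = -227).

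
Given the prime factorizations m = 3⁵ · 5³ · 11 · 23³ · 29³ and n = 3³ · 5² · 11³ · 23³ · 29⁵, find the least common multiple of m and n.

10089458065513542375

max exponent per prime: 3⁵ · 5³ · 11³ · 23³ · 29⁵ = 10089458065513542375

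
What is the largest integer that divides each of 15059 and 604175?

11

15059 = 11 · 37²
604175 = 5² · 11 · 13³
Common: 11 = 11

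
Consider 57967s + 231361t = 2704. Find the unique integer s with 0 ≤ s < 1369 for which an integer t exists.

934

gcd(57967, 231361) = 169 (Euclid: 231361 = 3·57967 + 57460; 57967 = 1·57460 + 507; 57460 = 113·507 + 169; 507 = 3·169 + 0), and 169 | 2704.
Extended Euclid: 57967·(-455) + 231361·(114) = 169. Scale by 16: s₀ = -7280.
General solution s = s₀ + 1369k; reducing mod 1369 gives s = 934 (and t = -234).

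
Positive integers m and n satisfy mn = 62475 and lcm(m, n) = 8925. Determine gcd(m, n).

gcd·lcm = product, so gcd = 62475/8925 = 7.

7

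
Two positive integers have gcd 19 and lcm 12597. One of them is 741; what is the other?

Using pq = gcd(p,q)·lcm(p,q) = 19·12597 = 239343, we get q = 239343/741 = 323.

323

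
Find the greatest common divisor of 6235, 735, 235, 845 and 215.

5

6235 = 5 · 29 · 43; 735 = 3 · 5 · 7²; 235 = 5 · 47; 845 = 5 · 13²; 215 = 5 · 43
gcd takes min exponent of each prime: 5 = 5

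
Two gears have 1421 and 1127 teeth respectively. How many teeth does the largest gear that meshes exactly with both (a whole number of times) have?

1421 = 7² · 29
1127 = 7² · 23
Common: 7² = 49

49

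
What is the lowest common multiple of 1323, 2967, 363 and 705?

37205690445

lcm(1323, 2967) = 1323·2967/gcd = 3925341/3 = 1308447
lcm(1308447, 363) = 1308447·363/gcd = 474966261/3 = 158322087
lcm(158322087, 705) = 158322087·705/gcd = 111617071335/3 = 37205690445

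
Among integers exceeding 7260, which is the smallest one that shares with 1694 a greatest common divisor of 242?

7502

Multiples of 242 above 7260: 242·31, 242·32, … . Need the cofactor coprime to 1694/242 = 7.
Checking s = 31, 32, … the first with gcd(s, 7) = 1 is s = 31, giving 7502.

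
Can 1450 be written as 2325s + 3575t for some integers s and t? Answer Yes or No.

By Bézout, 2325s + 3575t = 1450 has integer solutions iff gcd(2325, 3575) | 1450.
Euclid: 3575 = 1·2325 + 1250; 2325 = 1·1250 + 1075; 1250 = 1·1075 + 175; 1075 = 6·175 + 25; 175 = 7·25 + 0. gcd = 25; 1450 mod 25 = 0. Yes.

Yes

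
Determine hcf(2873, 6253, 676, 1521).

2873 = 13² · 17; 6253 = 13² · 37; 676 = 2² · 13²; 1521 = 3² · 13²
gcd takes min exponent of each prime: 13² = 169

169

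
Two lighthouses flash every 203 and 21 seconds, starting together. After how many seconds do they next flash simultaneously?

609

203 = 7 · 29; 21 = 3 · 7
max exponents: 3 · 7 · 29 = 609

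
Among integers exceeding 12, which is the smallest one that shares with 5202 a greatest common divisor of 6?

24

Multiples of 6 above 12: 6·3, 6·4, … . Need the cofactor coprime to 5202/6 = 867.
Checking s = 3, 4, … the first with gcd(s, 867) = 1 is s = 4, giving 24.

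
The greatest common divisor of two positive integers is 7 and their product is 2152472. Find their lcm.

For any two positive integers, gcd × lcm equals their product. Hence lcm = 2152472 / 7 = 307496.

307496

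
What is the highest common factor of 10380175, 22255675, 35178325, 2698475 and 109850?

gcd(10380175, 22255675): 22255675 = 2·10380175 + 1495325; 10380175 = 6·1495325 + 1408225; 1495325 = 1·1408225 + 87100; 1408225 = 16·87100 + 14625; 87100 = 5·14625 + 13975; 14625 = 1·13975 + 650; 13975 = 21·650 + 325; 650 = 2·325 + 0 → 325
gcd(325, 35178325): 35178325 = 108241·325 + 0 → 325
gcd(325, 2698475): 2698475 = 8303·325 + 0 → 325
gcd(325, 109850): 109850 = 338·325 + 0 → 325

325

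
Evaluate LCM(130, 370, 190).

130 = 2 · 5 · 13; 370 = 2 · 5 · 37; 190 = 2 · 5 · 19
lcm takes max exponent of each prime: 2 · 5 · 13 · 19 · 37 = 91390

91390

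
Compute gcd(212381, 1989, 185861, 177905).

221

gcd(212381, 1989): 212381 = 106·1989 + 1547; 1989 = 1·1547 + 442; 1547 = 3·442 + 221; 442 = 2·221 + 0 → 221
gcd(221, 185861): 185861 = 841·221 + 0 → 221
gcd(221, 177905): 177905 = 805·221 + 0 → 221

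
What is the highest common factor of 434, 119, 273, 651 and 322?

7

434 = 2 · 7 · 31; 119 = 7 · 17; 273 = 3 · 7 · 13; 651 = 3 · 7 · 31; 322 = 2 · 7 · 23
gcd takes min exponent of each prime: 7 = 7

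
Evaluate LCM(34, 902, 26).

199342

34 = 2 · 17; 902 = 2 · 11 · 41; 26 = 2 · 13
lcm takes max exponent of each prime: 2 · 11 · 13 · 17 · 41 = 199342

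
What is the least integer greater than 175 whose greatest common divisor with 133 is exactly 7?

133 = 7·19. Any t with gcd(t, 133) = 7 is a multiple of 7, say 7s, with s coprime to 19.
Need s > 175/7, so s ≥ 26. First s ≥ 26 with gcd(s, 19) = 1 is s = 26. Thus t = 7·26 = 182.

182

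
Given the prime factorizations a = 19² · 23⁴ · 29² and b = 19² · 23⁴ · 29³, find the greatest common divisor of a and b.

84960007441

min exponent per shared prime: 19² · 23⁴ · 29² = 84960007441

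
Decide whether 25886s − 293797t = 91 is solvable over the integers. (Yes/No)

gcd(25886, 293797): 293797 = 11·25886 + 9051; 25886 = 2·9051 + 7784; 9051 = 1·7784 + 1267; 7784 = 6·1267 + 182; 1267 = 6·182 + 175; 182 = 1·175 + 7; 175 = 25·7 + 0 → 7
7 divides 91, so a solution exists.

Yes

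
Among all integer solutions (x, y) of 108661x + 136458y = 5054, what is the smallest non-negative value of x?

gcd(108661, 136458) = 2527 (Euclid: 136458 = 1·108661 + 27797; 108661 = 3·27797 + 25270; 27797 = 1·25270 + 2527; 25270 = 10·2527 + 0), and 2527 | 5054.
Extended Euclid: 108661·(-5) + 136458·(4) = 2527. Scale by 2: x₀ = -10.
General solution x = x₀ + 54t; reducing mod 54 gives x = 44 (and y = -35).

44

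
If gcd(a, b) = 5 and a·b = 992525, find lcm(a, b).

198505

For any two positive integers, gcd × lcm equals their product. Hence lcm = 992525 / 5 = 198505.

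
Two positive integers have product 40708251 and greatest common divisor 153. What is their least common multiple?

266067

For any two positive integers, gcd × lcm equals their product. Hence lcm = 40708251 / 153 = 266067.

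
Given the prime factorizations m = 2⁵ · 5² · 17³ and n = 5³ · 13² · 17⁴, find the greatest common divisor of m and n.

122825

min exponent per shared prime: 5² · 17³ = 122825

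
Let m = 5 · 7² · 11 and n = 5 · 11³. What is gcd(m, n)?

55

min exponent per shared prime: 5 · 11 = 55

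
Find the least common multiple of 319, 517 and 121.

lcm(319, 517) = 319·517/gcd = 164923/11 = 14993
lcm(14993, 121) = 14993·121/gcd = 1814153/11 = 164923

164923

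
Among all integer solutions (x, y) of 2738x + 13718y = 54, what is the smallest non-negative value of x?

Euclid: 13718 = 5·2738 + 28; 2738 = 97·28 + 22; 28 = 1·22 + 6; 22 = 3·6 + 4; 6 = 1·4 + 2; 4 = 2·2 + 0 → gcd = 2; 54 = 2·27.
Back-substitution yields 2738·(-2450) + 13718·(489) = 2, so one solution is x = -2450·27 = -66150, y = 489·27 = 13203.
Solutions in x differ by 13718/2 = 6859; the one in [0, 6859) is -66150 mod 6859 = 2440.

2440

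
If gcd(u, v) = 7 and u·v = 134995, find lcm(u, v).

19285

gcd·lcm = product, so lcm = 134995/7 = 19285.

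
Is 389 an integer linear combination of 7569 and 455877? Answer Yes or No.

By Bézout, 7569m − 455877n = 389 has integer solutions iff gcd(7569, 455877) | 389.
Euclid: 455877 = 60·7569 + 1737; 7569 = 4·1737 + 621; 1737 = 2·621 + 495; 621 = 1·495 + 126; 495 = 3·126 + 117; 126 = 1·117 + 9; 117 = 13·9 + 0. gcd = 9; 389 mod 9 = 2. No.

No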